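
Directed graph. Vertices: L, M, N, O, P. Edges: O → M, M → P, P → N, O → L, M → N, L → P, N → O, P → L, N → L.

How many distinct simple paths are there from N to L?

3

N→L
N→O→L
N→O→M→P→L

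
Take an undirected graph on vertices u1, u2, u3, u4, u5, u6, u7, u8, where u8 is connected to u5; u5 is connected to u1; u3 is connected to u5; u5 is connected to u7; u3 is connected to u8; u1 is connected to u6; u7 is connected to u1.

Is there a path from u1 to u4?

Explore from u1.
Distance 1: reach u5, u6, u7.
Distance 2: reach u3, u8.
The search is exhausted without reaching u4; it lies in a different component.

No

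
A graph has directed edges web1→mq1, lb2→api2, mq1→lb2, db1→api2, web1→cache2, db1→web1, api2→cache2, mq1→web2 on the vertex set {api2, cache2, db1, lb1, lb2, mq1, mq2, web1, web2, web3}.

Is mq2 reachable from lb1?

No

lb1 has no outgoing edges, so nothing is reachable from it.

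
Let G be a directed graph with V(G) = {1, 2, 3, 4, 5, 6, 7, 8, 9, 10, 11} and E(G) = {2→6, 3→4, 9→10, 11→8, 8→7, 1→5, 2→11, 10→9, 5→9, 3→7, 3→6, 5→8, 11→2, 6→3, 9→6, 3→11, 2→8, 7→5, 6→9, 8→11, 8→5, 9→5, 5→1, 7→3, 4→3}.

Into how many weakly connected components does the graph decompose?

1

From 1: component {1, 2, 3, 4, 5, 6, 7, 8, 9, 10, 11}.
That's 1 component.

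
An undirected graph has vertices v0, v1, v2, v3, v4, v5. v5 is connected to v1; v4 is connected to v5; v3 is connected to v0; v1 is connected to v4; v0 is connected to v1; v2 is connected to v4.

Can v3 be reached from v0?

Explore from v0.
Distance 1: reach v1, v3.
Found v3.

Yes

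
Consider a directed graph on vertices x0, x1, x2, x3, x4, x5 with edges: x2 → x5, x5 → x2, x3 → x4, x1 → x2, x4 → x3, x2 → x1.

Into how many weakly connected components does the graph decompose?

From x0: component {x0}.
From x1: component {x1, x2, x5}.
From x3: component {x3, x4}.
That's 3 components.

3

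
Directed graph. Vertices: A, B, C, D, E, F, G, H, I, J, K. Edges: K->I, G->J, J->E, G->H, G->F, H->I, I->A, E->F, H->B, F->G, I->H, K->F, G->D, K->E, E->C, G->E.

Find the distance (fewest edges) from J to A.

6

Distance 0: J.
Distance 1: E.
Distance 2: C, F.
Distance 3: G.
Distance 4: D, H.
Distance 5: B, I.
Distance 6: A — contains A.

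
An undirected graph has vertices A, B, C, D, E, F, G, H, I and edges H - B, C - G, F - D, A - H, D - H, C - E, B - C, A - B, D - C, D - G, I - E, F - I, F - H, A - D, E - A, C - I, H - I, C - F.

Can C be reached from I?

Yes

Explore from I.
Distance 1: reach C, E, F, H.
Found C.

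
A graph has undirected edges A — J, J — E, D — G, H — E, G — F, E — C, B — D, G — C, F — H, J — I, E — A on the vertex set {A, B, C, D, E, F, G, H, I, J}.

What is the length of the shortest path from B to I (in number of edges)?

Distance 0: B.
Distance 1: D.
Distance 2: G.
Distance 3: C, F.
Distance 4: E, H.
Distance 5: A, J.
Distance 6: I — contains I.

6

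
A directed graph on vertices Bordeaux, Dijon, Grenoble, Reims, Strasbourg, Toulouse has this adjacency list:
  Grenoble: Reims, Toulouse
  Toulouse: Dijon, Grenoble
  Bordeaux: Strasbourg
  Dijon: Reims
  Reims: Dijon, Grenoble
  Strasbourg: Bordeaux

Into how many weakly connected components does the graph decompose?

From Bordeaux: component {Bordeaux, Strasbourg}.
From Dijon: component {Dijon, Grenoble, Reims, Toulouse}.
That's 2 components.

2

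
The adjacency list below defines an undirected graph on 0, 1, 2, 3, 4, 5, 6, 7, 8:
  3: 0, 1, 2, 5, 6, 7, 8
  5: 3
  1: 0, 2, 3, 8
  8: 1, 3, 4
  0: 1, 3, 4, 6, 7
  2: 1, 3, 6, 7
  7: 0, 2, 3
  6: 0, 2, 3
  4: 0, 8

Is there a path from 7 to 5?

Yes

Explore from 7.
Distance 1: reach 0, 2, 3.
Distance 2: reach 1, 4, 5, 6, 8.
Found 5.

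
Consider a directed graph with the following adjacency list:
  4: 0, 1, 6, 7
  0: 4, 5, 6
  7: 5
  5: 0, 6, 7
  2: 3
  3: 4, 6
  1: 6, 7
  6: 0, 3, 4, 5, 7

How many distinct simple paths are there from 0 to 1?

0→4→1
0→5→6→3→4→1
0→5→6→4→1
0→6→3→4→1
0→6→4→1

5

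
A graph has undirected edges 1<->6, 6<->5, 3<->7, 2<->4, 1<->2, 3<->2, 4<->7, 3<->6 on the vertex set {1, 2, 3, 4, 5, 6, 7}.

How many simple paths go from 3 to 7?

3

3–2–4–7
3–6–1–2–4–7
3–7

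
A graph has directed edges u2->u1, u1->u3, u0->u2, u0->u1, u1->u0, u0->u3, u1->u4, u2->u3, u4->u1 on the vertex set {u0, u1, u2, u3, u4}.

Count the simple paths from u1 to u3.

u1→u0→u2→u3
u1→u0→u3
u1→u3

3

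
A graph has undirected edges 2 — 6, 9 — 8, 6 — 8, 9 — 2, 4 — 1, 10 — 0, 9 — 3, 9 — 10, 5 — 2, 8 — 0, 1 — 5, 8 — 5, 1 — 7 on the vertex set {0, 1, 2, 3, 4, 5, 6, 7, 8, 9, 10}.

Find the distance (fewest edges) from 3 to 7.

5

Distance 0: 3.
Distance 1: 9.
Distance 2: 2, 8, 10.
Distance 3: 0, 5, 6.
Distance 4: 1.
Distance 5: 4, 7 — contains 7.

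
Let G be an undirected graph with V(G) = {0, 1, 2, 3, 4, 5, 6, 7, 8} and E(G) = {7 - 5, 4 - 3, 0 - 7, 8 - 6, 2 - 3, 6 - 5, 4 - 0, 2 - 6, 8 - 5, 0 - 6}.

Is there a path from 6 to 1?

Explore from 6.
Distance 1: reach 0, 2, 5, 8.
Distance 2: reach 3, 4, 7.
The search is exhausted without reaching 1; it lies in a different component.

No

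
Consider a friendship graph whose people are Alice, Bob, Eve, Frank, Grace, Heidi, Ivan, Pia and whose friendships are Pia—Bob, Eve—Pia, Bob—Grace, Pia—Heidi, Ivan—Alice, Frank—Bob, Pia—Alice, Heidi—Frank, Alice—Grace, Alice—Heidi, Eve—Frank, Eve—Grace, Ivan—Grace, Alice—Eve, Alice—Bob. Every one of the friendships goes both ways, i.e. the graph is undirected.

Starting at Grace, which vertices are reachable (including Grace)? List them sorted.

Start at Grace.
Its neighbours: Alice, Bob, Eve, Ivan.
Then their neighbours: Frank, Heidi, Pia.
Every vertex is now reached.

Alice, Bob, Eve, Frank, Grace, Heidi, Ivan, Pia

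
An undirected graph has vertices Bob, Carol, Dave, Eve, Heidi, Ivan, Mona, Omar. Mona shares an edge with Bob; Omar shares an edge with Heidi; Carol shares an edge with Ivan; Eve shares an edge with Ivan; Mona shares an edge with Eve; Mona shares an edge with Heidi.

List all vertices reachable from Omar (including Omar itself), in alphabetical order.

Bob, Carol, Eve, Heidi, Ivan, Mona, Omar

Start at Omar.
Its neighbours: Heidi.
Then their neighbours: Mona.
Then next layer: Bob, Eve.
Then next layer: Ivan.
Then next layer: Carol.
Nothing further is reachable.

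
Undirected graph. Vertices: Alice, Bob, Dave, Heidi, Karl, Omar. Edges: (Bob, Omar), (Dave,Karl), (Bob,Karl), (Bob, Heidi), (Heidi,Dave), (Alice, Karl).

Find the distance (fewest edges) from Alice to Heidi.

Distance 0: Alice.
Distance 1: Karl.
Distance 2: Bob, Dave.
Distance 3: Heidi, Omar — contains Heidi.

3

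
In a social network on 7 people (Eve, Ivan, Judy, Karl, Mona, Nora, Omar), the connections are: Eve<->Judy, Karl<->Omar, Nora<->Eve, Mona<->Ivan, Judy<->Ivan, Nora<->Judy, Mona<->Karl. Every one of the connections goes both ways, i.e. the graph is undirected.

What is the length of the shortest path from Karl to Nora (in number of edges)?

Distance 0: Karl.
Distance 1: Mona, Omar.
Distance 2: Ivan.
Distance 3: Judy.
Distance 4: Eve, Nora — contains Nora.

4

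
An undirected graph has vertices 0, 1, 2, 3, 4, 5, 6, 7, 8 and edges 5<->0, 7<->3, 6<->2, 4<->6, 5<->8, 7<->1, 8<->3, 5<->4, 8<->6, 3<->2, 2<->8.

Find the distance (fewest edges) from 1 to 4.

Distance 0: 1.
Distance 1: 7.
Distance 2: 3.
Distance 3: 2, 8.
Distance 4: 5, 6.
Distance 5: 0, 4 — contains 4.

5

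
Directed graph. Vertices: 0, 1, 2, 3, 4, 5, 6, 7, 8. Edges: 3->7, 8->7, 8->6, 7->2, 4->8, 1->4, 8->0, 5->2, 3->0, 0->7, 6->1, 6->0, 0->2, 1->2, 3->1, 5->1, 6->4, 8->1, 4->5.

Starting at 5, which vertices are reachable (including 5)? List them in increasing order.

Start at 5.
Its neighbours: 1, 2.
Then their neighbours: 4.
Then next layer: 8.
Then next layer: 0, 6, 7.
Nothing further is reachable.

0, 1, 2, 4, 5, 6, 7, 8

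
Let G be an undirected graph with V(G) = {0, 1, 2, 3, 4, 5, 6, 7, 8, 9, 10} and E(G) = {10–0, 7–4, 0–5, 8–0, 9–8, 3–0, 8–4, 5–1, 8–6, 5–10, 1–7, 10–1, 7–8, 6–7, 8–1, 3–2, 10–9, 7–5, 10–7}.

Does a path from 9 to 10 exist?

Explore from 9.
Distance 1: reach 8, 10.
Found 10.

Yes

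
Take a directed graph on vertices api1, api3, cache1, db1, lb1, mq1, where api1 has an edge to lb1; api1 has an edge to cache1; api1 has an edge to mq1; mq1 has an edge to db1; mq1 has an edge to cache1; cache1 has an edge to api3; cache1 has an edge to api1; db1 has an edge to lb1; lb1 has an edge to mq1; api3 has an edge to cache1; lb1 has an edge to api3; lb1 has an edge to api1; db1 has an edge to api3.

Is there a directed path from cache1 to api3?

Yes

Explore from cache1.
Distance 1: reach api1, api3.
Found api3.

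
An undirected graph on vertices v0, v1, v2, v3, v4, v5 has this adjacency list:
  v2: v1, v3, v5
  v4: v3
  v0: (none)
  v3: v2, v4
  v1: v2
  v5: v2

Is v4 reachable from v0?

v0 has no edges, so nothing is reachable from it.

No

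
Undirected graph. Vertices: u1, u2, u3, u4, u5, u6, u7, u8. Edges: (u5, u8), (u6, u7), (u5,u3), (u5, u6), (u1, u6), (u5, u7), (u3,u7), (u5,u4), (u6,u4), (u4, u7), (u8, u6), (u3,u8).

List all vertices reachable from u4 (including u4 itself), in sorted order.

Start at u4.
Its neighbours: u5, u6, u7.
Then their neighbours: u1, u3, u8.
Nothing further is reachable.

u1, u3, u4, u5, u6, u7, u8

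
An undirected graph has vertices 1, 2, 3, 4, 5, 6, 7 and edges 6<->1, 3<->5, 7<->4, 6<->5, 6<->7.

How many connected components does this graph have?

2

From 1: component {1, 3, 4, 5, 6, 7}.
From 2: component {2}.
That's 2 components.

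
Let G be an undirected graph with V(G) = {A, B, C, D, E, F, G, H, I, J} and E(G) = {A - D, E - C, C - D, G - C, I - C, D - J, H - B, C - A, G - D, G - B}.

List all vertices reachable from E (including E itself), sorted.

A, B, C, D, E, G, H, I, J

Start at E.
Its neighbours: C.
Then their neighbours: A, D, G, I.
Then next layer: B, J.
Then next layer: H.
Nothing further is reachable.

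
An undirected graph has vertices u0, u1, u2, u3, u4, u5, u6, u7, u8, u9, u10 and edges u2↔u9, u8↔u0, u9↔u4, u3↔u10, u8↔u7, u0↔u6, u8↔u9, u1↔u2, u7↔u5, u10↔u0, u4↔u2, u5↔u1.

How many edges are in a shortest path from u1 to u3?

6

Distance 0: u1.
Distance 1: u2, u5.
Distance 2: u4, u7, u9.
Distance 3: u8.
Distance 4: u0.
Distance 5: u6, u10.
Distance 6: u3 — contains u3.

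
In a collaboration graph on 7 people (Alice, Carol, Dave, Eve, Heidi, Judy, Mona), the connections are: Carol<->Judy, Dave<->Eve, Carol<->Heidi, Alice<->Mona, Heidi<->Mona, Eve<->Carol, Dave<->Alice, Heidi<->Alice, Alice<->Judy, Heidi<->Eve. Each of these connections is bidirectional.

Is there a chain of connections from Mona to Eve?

Explore from Mona.
Distance 1: reach Alice, Heidi.
Distance 2: reach Carol, Dave, Eve, Judy.
Found Eve.

Yes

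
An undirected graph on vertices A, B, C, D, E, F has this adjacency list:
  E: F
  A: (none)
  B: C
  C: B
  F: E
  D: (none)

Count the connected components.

From A: component {A}.
From B: component {B, C}.
From D: component {D}.
From E: component {E, F}.
That's 4 components.

4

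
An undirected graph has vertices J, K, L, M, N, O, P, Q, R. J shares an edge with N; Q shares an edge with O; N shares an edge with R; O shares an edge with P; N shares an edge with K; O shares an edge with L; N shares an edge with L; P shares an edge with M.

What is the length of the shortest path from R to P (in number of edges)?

Distance 0: R.
Distance 1: N.
Distance 2: J, K, L.
Distance 3: O.
Distance 4: P, Q — contains P.

4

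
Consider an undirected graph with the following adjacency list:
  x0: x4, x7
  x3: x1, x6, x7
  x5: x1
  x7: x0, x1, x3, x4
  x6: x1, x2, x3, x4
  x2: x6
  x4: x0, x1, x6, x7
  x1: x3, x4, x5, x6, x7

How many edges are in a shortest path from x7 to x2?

3

Distance 0: x7.
Distance 1: x0, x1, x3, x4.
Distance 2: x5, x6.
Distance 3: x2 — contains x2.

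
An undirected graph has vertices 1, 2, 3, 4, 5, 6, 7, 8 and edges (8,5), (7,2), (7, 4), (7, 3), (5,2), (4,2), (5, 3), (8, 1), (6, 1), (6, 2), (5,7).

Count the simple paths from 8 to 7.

8

8–1–6–2–4–7
8–1–6–2–5–3–7
8–1–6–2–5–7
8–1–6–2–7
8–5–2–4–7
8–5–2–7
8–5–3–7
8–5–7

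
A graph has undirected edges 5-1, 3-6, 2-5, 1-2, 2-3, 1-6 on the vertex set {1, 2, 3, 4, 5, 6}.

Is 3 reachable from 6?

Explore from 6.
Distance 1: reach 1, 3.
Found 3.

Yes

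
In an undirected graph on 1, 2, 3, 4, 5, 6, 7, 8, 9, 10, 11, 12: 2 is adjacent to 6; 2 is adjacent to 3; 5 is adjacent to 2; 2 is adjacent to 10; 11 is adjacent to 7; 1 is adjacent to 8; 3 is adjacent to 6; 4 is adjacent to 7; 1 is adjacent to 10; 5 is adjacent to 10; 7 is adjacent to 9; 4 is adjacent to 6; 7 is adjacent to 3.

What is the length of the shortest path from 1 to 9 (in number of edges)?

Distance 0: 1.
Distance 1: 8, 10.
Distance 2: 2, 5.
Distance 3: 3, 6.
Distance 4: 4, 7.
Distance 5: 9, 11 — contains 9.

5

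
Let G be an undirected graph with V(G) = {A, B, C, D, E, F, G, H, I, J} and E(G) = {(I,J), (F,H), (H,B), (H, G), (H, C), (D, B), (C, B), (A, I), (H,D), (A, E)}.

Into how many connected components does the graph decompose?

2

From A: component {A, E, I, J}.
From B: component {B, C, D, F, G, H}.
That's 2 components.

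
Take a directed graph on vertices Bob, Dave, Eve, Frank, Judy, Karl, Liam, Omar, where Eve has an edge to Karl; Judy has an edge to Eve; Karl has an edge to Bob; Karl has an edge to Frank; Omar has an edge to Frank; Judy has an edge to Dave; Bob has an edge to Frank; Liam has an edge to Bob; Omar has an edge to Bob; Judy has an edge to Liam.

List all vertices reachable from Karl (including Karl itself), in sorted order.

Start at Karl.
Its neighbours: Bob, Frank.
Nothing further is reachable.

Bob, Frank, Karl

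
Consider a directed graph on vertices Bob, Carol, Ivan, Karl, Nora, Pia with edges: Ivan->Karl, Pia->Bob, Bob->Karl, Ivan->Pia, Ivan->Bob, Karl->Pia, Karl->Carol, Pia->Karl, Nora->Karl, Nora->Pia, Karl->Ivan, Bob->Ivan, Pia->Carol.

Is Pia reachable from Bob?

Explore from Bob.
Distance 1: reach Ivan, Karl.
Distance 2: reach Carol, Pia.
Found Pia.

Yes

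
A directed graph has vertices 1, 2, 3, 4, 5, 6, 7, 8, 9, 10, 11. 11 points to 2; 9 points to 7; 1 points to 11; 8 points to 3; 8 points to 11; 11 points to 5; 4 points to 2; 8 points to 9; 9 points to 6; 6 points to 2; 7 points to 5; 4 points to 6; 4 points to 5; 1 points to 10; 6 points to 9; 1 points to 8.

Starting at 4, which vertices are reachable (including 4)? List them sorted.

2, 4, 5, 6, 7, 9

Start at 4.
Its neighbours: 2, 5, 6.
Then their neighbours: 9.
Then next layer: 7.
Nothing further is reachable.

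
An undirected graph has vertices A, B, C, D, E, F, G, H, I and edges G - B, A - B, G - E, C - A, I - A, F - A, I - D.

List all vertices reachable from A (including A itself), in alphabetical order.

Start at A.
Its neighbours: B, C, F, I.
Then their neighbours: D, G.
Then next layer: E.
Nothing further is reachable.

A, B, C, D, E, F, G, I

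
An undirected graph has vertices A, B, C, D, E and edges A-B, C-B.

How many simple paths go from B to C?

B–C

1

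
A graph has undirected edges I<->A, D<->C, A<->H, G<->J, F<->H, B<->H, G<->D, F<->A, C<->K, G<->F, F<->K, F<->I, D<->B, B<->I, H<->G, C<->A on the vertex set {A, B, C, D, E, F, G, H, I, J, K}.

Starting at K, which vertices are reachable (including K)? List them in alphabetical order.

A, B, C, D, F, G, H, I, J, K

Start at K.
Its neighbours: C, F.
Then their neighbours: A, D, G, H, I.
Then next layer: B, J.
Nothing further is reachable.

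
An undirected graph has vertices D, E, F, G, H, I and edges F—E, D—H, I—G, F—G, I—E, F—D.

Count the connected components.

From D: component {D, E, F, G, H, I}.
That's 1 component.

1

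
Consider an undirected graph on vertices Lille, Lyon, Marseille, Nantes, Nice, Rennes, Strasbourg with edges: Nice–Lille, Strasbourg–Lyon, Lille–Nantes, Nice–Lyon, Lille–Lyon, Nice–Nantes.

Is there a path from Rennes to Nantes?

Rennes has no edges, so nothing is reachable from it.

No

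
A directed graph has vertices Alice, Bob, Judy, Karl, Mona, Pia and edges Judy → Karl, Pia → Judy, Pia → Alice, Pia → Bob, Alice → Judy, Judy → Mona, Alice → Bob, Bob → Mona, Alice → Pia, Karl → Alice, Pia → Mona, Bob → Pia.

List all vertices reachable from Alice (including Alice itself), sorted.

Alice, Bob, Judy, Karl, Mona, Pia

Start at Alice.
Its neighbours: Bob, Judy, Pia.
Then their neighbours: Karl, Mona.
Every vertex is now reached.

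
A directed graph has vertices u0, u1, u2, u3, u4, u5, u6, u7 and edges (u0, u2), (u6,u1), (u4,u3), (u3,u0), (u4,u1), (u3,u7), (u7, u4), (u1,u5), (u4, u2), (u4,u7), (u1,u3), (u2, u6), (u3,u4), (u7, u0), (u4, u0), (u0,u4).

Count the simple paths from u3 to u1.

u3→u0→u2→u6→u1
u3→u0→u4→u1
u3→u0→u4→u2→u6→u1
u3→u4→u0→u2→u6→u1
u3→u4→u1
u3→u4→u2→u6→u1
u3→u4→u7→u0→u2→u6→u1
u3→u7→u0→u2→u6→u1
u3→u7→u0→u4→u1
u3→u7→u0→u4→u2→u6→u1
u3→u7→u4→u0→u2→u6→u1
u3→u7→u4→u1
u3→u7→u4→u2→u6→u1

13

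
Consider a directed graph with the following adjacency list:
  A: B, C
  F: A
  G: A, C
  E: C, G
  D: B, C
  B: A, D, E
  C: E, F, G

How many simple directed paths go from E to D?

E→C→F→A→B→D
E→C→G→A→B→D
E→G→A→B→D
E→G→C→F→A→B→D

4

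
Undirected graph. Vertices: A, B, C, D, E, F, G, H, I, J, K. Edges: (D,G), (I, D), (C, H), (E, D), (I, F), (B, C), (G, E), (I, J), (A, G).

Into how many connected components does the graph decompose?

3

From A: component {A, D, E, F, G, I, J}.
From B: component {B, C, H}.
From K: component {K}.
That's 3 components.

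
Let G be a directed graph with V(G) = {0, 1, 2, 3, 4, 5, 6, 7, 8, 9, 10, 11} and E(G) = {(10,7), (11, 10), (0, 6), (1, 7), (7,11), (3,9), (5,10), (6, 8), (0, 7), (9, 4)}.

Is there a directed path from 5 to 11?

Explore from 5.
Distance 1: reach 10.
Distance 2: reach 7.
Distance 3: reach 11.
Found 11.

Yes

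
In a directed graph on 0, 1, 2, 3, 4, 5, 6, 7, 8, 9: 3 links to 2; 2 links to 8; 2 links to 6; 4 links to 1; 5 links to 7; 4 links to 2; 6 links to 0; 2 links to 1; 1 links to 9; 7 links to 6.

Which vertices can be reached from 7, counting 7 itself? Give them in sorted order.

Start at 7.
Its neighbours: 6.
Then their neighbours: 0.
Nothing further is reachable.

0, 6, 7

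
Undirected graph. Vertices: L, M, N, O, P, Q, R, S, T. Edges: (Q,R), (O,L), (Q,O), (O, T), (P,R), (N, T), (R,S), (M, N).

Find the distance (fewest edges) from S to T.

4

Distance 0: S.
Distance 1: R.
Distance 2: P, Q.
Distance 3: O.
Distance 4: L, T — contains T.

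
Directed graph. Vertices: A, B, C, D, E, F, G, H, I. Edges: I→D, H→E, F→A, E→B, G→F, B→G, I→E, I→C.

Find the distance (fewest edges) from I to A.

5

Distance 0: I.
Distance 1: C, D, E.
Distance 2: B.
Distance 3: G.
Distance 4: F.
Distance 5: A — contains A.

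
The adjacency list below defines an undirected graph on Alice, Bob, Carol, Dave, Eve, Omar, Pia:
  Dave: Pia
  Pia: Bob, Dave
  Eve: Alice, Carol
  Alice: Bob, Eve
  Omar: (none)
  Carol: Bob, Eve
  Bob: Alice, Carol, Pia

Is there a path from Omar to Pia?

Omar has no edges, so nothing is reachable from it.

No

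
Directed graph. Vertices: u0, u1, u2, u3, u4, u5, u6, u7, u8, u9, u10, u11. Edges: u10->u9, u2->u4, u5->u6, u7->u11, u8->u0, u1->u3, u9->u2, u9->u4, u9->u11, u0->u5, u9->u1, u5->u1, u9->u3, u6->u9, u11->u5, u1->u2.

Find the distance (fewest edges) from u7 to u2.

Distance 0: u7.
Distance 1: u11.
Distance 2: u5.
Distance 3: u1, u6.
Distance 4: u2, u3, u9 — contains u2.

4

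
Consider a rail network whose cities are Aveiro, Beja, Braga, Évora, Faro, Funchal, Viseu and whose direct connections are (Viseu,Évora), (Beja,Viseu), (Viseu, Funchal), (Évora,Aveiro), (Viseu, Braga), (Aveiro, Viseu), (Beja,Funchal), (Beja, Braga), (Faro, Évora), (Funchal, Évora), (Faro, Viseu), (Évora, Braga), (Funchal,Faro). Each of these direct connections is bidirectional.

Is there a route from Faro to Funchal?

Explore from Faro.
Distance 1: reach Évora, Funchal, Viseu.
Found Funchal.

Yes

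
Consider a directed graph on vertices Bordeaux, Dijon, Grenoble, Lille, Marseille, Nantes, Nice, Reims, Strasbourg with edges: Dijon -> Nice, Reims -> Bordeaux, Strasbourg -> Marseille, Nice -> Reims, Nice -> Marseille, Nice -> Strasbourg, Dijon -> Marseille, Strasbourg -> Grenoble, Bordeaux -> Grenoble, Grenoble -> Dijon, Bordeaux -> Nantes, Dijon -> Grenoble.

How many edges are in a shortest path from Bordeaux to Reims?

Distance 0: Bordeaux.
Distance 1: Grenoble, Nantes.
Distance 2: Dijon.
Distance 3: Marseille, Nice.
Distance 4: Reims, Strasbourg — contains Reims.

4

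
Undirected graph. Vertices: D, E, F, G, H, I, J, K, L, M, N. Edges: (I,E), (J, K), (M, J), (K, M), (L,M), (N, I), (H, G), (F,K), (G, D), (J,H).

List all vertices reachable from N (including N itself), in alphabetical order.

E, I, N

Start at N.
Its neighbours: I.
Then their neighbours: E.
Nothing further is reachable.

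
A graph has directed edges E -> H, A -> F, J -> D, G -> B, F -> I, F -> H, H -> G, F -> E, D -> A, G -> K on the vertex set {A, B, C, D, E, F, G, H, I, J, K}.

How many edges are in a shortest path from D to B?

5

Distance 0: D.
Distance 1: A.
Distance 2: F.
Distance 3: E, H, I.
Distance 4: G.
Distance 5: B, K — contains B.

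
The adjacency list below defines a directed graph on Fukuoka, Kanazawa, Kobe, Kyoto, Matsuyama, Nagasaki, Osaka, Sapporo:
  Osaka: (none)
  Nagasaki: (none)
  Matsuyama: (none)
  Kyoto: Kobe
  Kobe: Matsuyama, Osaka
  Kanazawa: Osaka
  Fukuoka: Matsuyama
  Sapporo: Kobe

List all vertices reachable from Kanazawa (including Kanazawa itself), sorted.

Start at Kanazawa.
Its neighbours: Osaka.
Nothing further is reachable.

Kanazawa, Osaka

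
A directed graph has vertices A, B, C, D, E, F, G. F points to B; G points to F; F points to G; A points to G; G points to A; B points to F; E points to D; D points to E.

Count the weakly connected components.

From A: component {A, B, F, G}.
From C: component {C}.
From D: component {D, E}.
That's 3 components.

3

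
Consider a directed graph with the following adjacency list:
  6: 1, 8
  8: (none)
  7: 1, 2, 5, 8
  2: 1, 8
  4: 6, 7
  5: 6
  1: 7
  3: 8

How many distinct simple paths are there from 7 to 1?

3

7→1
7→2→1
7→5→6→1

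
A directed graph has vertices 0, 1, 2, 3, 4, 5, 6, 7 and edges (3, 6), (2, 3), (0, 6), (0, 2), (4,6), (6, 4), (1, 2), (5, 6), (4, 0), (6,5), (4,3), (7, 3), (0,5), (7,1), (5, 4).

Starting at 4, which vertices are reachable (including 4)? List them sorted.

0, 2, 3, 4, 5, 6

Start at 4.
Its neighbours: 0, 3, 6.
Then their neighbours: 2, 5.
Nothing further is reachable.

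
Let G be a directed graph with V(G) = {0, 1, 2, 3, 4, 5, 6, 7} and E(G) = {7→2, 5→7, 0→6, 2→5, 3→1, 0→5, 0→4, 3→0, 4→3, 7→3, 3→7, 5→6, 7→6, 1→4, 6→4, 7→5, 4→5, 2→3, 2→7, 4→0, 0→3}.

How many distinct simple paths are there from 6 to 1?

6→4→0→3→1
6→4→0→5→7→2→3→1
6→4→0→5→7→3→1
6→4→3→1
6→4→5→7→2→3→1
6→4→5→7→3→1

6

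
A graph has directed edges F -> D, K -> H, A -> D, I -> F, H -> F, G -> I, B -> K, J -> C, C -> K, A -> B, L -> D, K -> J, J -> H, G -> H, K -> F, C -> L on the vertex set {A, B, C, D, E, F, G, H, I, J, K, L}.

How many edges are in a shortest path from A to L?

5

Distance 0: A.
Distance 1: B, D.
Distance 2: K.
Distance 3: F, H, J.
Distance 4: C.
Distance 5: L — contains L.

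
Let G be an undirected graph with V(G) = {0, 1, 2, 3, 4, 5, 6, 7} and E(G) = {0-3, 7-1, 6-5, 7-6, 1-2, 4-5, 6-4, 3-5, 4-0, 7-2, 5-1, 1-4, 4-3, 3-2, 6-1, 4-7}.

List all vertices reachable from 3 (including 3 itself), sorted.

Start at 3.
Its neighbours: 0, 2, 4, 5.
Then their neighbours: 1, 6, 7.
Every vertex is now reached.

0, 1, 2, 3, 4, 5, 6, 7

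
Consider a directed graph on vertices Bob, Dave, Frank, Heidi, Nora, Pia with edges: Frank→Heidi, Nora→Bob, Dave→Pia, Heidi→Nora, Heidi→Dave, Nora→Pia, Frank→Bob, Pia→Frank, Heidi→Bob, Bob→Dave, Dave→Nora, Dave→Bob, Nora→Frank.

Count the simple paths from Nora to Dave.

Nora→Bob→Dave
Nora→Frank→Bob→Dave
Nora→Frank→Heidi→Bob→Dave
Nora→Frank→Heidi→Dave
Nora→Pia→Frank→Bob→Dave
Nora→Pia→Frank→Heidi→Bob→Dave
Nora→Pia→Frank→Heidi→Dave

7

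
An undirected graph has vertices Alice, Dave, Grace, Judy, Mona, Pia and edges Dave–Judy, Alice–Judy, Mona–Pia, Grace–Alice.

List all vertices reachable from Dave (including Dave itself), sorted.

Alice, Dave, Grace, Judy

Start at Dave.
Its neighbours: Judy.
Then their neighbours: Alice.
Then next layer: Grace.
Nothing further is reachable.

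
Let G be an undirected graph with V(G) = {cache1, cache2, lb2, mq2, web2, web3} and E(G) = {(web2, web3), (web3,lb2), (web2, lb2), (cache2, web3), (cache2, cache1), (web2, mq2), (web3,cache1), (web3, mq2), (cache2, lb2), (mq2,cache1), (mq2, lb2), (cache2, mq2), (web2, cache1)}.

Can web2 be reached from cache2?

Explore from cache2.
Distance 1: reach cache1, lb2, mq2, web3.
Distance 2: reach web2.
Found web2.

Yes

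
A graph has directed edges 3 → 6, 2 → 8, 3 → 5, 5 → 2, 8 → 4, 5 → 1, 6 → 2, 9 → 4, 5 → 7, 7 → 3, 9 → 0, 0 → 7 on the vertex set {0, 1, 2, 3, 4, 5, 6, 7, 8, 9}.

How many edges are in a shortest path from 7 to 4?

Distance 0: 7.
Distance 1: 3.
Distance 2: 5, 6.
Distance 3: 1, 2.
Distance 4: 8.
Distance 5: 4 — contains 4.

5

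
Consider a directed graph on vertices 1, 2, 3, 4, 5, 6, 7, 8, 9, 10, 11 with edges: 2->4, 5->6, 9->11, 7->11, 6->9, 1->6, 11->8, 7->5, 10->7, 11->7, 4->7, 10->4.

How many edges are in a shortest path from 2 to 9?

Distance 0: 2.
Distance 1: 4.
Distance 2: 7.
Distance 3: 5, 11.
Distance 4: 6, 8.
Distance 5: 9 — contains 9.

5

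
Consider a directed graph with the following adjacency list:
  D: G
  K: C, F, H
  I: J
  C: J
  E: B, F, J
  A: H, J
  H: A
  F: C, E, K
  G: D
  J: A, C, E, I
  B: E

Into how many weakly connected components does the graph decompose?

From A: component {A, B, C, E, F, H, I, J, K}.
From D: component {D, G}.
That's 2 components.

2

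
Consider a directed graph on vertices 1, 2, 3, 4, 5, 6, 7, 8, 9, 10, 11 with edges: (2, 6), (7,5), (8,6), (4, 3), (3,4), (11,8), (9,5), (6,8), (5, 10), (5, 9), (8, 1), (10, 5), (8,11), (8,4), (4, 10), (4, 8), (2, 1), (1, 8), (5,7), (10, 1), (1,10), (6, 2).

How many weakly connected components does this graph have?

1

From 1: component {1, 2, 3, 4, 5, 6, 7, 8, 9, 10, 11}.
That's 1 component.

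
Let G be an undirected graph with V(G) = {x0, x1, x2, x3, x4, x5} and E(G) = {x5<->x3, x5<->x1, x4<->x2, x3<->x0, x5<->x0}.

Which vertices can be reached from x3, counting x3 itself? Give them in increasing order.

Start at x3.
Its neighbours: x0, x5.
Then their neighbours: x1.
Nothing further is reachable.

x0, x1, x3, x5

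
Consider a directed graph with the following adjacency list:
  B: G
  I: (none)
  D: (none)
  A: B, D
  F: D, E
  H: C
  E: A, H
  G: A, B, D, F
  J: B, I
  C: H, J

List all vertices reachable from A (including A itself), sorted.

A, B, C, D, E, F, G, H, I, J

Start at A.
Its neighbours: B, D.
Then their neighbours: G.
Then next layer: F.
Then next layer: E.
Then next layer: H.
Then next layer: C.
Then next layer: J.
Then next layer: I.
Every vertex is now reached.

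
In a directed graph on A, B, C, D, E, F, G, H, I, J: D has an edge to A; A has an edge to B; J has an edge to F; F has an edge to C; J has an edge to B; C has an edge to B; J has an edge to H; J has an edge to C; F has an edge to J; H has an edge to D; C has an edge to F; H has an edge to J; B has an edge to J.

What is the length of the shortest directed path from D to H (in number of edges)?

Distance 0: D.
Distance 1: A.
Distance 2: B.
Distance 3: J.
Distance 4: C, F, H — contains H.

4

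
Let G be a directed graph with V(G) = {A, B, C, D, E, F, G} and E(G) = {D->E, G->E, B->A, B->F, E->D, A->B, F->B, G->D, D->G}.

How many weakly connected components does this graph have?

From A: component {A, B, F}.
From C: component {C}.
From D: component {D, E, G}.
That's 3 components.

3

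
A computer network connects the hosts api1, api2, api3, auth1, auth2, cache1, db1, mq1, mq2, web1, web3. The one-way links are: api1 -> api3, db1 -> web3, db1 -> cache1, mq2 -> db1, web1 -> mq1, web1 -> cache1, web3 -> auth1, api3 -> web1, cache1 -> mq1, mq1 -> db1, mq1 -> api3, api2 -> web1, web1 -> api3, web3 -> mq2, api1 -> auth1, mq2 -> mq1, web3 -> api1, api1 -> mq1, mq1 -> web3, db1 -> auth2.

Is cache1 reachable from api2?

Explore from api2.
Distance 1: reach web1.
Distance 2: reach api3, cache1, mq1.
Found cache1.

Yes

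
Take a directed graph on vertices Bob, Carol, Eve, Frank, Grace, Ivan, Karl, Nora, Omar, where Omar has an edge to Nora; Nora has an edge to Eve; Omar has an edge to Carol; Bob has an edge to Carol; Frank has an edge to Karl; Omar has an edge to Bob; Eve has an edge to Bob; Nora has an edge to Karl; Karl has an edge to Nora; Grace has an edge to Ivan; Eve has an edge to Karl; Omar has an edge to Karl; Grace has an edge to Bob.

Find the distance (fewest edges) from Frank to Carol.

Distance 0: Frank.
Distance 1: Karl.
Distance 2: Nora.
Distance 3: Eve.
Distance 4: Bob.
Distance 5: Carol — contains Carol.

5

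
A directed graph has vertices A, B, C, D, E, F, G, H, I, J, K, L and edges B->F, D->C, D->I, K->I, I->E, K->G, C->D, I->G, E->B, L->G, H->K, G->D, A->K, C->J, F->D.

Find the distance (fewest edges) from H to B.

Distance 0: H.
Distance 1: K.
Distance 2: G, I.
Distance 3: D, E.
Distance 4: B, C — contains B.

4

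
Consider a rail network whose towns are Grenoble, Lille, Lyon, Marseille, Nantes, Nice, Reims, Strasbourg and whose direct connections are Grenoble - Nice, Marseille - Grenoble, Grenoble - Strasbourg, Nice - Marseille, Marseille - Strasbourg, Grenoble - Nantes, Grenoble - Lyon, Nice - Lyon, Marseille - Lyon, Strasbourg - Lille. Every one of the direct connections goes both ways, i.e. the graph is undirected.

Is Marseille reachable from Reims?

Reims has no edges, so nothing is reachable from it.

No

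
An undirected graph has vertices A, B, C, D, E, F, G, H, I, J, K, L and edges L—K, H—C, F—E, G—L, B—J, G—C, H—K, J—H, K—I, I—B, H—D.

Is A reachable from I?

No

Explore from I.
Distance 1: reach B, K.
Distance 2: reach H, J, L.
Distance 3: reach C, D, G.
The search is exhausted without reaching A; it lies in a different component.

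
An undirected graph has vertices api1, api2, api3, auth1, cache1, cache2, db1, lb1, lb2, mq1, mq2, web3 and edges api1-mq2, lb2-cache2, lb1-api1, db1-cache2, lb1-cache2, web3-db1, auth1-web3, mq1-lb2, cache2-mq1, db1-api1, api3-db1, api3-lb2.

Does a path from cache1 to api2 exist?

No

cache1 has no edges, so nothing is reachable from it.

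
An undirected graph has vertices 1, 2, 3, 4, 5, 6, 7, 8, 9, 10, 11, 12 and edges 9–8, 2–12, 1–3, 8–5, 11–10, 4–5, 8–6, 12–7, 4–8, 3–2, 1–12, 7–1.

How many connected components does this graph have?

3

From 1: component {1, 2, 3, 7, 12}.
From 4: component {4, 5, 6, 8, 9}.
From 10: component {10, 11}.
That's 3 components.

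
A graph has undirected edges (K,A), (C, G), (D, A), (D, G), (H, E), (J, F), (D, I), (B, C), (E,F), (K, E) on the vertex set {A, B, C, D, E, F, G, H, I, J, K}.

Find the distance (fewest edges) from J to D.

Distance 0: J.
Distance 1: F.
Distance 2: E.
Distance 3: H, K.
Distance 4: A.
Distance 5: D — contains D.

5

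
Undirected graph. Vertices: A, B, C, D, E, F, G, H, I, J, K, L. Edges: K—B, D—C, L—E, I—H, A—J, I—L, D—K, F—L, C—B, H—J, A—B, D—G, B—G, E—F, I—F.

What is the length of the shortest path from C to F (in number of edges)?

Distance 0: C.
Distance 1: B, D.
Distance 2: A, G, K.
Distance 3: J.
Distance 4: H.
Distance 5: I.
Distance 6: F, L — contains F.

6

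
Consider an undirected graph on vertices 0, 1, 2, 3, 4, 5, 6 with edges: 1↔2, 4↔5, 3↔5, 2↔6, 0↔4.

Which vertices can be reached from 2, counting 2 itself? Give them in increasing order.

Start at 2.
Its neighbours: 1, 6.
Nothing further is reachable.

1, 2, 6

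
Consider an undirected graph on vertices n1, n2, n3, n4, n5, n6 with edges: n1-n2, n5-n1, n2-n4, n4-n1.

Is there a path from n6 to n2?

No

n6 has no edges, so nothing is reachable from it.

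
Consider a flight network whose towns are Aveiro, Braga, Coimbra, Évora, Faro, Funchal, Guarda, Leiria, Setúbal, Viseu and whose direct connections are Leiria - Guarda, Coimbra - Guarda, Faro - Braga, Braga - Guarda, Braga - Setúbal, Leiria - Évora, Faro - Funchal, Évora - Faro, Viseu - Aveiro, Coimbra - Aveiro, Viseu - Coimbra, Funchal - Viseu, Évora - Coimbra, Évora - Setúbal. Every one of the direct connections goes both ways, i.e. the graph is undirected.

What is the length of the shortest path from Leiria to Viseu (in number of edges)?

Distance 0: Leiria.
Distance 1: Évora, Guarda.
Distance 2: Braga, Coimbra, Faro, Setúbal.
Distance 3: Aveiro, Funchal, Viseu — contains Viseu.

3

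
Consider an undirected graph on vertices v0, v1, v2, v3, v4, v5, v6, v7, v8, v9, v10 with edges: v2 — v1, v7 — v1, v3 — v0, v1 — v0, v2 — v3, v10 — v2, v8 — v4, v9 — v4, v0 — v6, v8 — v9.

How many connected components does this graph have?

3

From v0: component {v0, v1, v2, v3, v6, v7, v10}.
From v4: component {v4, v8, v9}.
From v5: component {v5}.
That's 3 components.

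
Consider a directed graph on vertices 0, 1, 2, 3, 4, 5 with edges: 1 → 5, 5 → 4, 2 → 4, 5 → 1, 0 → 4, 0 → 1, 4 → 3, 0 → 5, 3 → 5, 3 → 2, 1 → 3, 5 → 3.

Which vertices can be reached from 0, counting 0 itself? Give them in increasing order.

0, 1, 2, 3, 4, 5

Start at 0.
Its neighbours: 1, 4, 5.
Then their neighbours: 3.
Then next layer: 2.
Every vertex is now reached.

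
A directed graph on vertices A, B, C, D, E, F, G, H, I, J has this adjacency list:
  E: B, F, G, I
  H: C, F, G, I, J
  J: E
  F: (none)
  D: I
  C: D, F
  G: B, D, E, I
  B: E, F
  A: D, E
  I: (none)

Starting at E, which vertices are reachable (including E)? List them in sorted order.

Start at E.
Its neighbours: B, F, G, I.
Then their neighbours: D.
Nothing further is reachable.

B, D, E, F, G, I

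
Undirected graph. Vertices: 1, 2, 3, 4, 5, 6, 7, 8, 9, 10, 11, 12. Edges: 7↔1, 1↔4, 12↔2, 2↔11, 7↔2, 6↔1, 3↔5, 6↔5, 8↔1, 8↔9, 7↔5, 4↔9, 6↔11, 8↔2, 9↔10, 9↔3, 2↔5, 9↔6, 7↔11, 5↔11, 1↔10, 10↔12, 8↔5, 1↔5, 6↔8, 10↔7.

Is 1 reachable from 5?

Explore from 5.
Distance 1: reach 1, 2, 3, 6, 7, 8, 11.
Found 1.

Yes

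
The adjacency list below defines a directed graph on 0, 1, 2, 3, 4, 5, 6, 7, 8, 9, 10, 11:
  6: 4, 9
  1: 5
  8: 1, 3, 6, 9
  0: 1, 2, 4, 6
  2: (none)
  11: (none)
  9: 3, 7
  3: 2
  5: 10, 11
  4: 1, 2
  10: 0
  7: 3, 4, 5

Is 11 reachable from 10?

Yes

Explore from 10.
Distance 1: reach 0.
Distance 2: reach 1, 2, 4, 6.
Distance 3: reach 5, 9.
Distance 4: reach 3, 7, 11.
Found 11.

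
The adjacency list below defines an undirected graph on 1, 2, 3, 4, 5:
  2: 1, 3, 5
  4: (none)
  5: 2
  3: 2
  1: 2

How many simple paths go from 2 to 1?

1

2–1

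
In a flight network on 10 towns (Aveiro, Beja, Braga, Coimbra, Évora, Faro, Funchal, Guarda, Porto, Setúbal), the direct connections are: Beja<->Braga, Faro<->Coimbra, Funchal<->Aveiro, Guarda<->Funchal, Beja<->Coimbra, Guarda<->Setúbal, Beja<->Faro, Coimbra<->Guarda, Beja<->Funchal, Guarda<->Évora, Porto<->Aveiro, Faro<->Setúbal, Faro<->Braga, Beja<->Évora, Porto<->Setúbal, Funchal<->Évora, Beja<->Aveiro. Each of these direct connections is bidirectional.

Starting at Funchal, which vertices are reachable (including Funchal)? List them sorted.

Start at Funchal.
Its neighbours: Aveiro, Beja, Évora, Guarda.
Then their neighbours: Braga, Coimbra, Faro, Porto, Setúbal.
Every vertex is now reached.

Aveiro, Beja, Braga, Coimbra, Évora, Faro, Funchal, Guarda, Porto, Setúbal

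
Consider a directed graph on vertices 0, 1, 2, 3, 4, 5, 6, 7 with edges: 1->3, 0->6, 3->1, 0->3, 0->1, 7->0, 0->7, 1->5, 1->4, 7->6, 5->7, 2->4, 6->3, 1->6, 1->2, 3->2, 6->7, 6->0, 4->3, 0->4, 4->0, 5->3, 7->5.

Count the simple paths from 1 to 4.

17

1→2→4
1→3→2→4
1→4
1→5→3→2→4
1→5→7→0→3→2→4
1→5→7→0→4
1→5→7→0→6→3→2→4
1→5→7→6→0→3→2→4
... and 9 more.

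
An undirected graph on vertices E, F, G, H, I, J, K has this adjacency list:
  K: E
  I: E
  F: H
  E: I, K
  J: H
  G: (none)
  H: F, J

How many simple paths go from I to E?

I–E

1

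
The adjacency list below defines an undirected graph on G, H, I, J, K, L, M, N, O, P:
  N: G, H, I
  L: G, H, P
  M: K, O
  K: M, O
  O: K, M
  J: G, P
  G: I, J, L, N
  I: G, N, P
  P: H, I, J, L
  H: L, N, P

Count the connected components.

From G: component {G, H, I, J, L, N, P}.
From K: component {K, M, O}.
That's 2 components.

2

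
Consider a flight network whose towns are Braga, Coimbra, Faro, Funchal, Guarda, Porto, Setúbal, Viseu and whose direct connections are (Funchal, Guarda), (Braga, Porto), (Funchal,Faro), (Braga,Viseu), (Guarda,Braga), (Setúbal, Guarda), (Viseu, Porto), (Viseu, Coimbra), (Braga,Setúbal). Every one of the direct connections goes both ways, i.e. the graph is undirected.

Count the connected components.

1

From Braga: component {Braga, Coimbra, Faro, Funchal, Guarda, Porto, Setúbal, Viseu}.
That's 1 component.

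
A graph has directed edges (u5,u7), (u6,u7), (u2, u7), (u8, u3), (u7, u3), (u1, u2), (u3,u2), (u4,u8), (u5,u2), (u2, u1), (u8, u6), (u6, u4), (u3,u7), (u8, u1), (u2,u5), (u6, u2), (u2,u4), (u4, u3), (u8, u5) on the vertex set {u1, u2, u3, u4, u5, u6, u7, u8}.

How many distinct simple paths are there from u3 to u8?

u3→u2→u4→u8

1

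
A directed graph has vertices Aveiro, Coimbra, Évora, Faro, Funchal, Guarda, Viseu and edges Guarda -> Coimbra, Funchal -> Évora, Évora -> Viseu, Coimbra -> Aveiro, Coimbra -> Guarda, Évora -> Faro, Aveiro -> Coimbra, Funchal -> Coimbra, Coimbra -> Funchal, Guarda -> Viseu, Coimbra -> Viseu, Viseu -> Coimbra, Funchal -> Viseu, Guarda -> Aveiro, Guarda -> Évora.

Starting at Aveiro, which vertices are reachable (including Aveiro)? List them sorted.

Start at Aveiro.
Its neighbours: Coimbra.
Then their neighbours: Funchal, Guarda, Viseu.
Then next layer: Évora.
Then next layer: Faro.
Every vertex is now reached.

Aveiro, Coimbra, Évora, Faro, Funchal, Guarda, Viseu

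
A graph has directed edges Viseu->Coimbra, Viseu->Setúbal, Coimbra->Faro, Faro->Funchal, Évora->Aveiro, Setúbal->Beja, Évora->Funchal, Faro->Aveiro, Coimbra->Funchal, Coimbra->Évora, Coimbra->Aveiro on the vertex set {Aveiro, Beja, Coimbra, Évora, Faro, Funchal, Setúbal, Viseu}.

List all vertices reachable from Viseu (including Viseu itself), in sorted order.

Aveiro, Beja, Coimbra, Évora, Faro, Funchal, Setúbal, Viseu

Start at Viseu.
Its neighbours: Coimbra, Setúbal.
Then their neighbours: Aveiro, Beja, Évora, Faro, Funchal.
Every vertex is now reached.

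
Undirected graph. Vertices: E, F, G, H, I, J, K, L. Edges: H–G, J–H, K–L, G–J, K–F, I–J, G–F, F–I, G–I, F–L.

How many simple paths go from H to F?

7

H–G–F
H–G–I–F
H–G–J–I–F
H–J–G–F
H–J–G–I–F
H–J–I–F
H–J–I–G–F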